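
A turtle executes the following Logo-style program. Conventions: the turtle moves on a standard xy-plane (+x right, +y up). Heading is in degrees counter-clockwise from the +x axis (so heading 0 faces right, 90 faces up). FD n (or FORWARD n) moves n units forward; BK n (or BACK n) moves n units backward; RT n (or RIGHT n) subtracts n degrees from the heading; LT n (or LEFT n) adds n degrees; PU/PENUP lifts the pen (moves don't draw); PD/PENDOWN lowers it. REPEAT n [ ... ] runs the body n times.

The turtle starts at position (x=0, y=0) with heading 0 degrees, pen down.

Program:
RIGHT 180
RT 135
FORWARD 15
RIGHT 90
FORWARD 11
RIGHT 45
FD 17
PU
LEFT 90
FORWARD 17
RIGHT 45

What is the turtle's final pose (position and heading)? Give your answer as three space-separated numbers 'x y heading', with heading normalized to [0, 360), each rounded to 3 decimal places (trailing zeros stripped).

Executing turtle program step by step:
Start: pos=(0,0), heading=0, pen down
RT 180: heading 0 -> 180
RT 135: heading 180 -> 45
FD 15: (0,0) -> (10.607,10.607) [heading=45, draw]
RT 90: heading 45 -> 315
FD 11: (10.607,10.607) -> (18.385,2.828) [heading=315, draw]
RT 45: heading 315 -> 270
FD 17: (18.385,2.828) -> (18.385,-14.172) [heading=270, draw]
PU: pen up
LT 90: heading 270 -> 0
FD 17: (18.385,-14.172) -> (35.385,-14.172) [heading=0, move]
RT 45: heading 0 -> 315
Final: pos=(35.385,-14.172), heading=315, 3 segment(s) drawn

Answer: 35.385 -14.172 315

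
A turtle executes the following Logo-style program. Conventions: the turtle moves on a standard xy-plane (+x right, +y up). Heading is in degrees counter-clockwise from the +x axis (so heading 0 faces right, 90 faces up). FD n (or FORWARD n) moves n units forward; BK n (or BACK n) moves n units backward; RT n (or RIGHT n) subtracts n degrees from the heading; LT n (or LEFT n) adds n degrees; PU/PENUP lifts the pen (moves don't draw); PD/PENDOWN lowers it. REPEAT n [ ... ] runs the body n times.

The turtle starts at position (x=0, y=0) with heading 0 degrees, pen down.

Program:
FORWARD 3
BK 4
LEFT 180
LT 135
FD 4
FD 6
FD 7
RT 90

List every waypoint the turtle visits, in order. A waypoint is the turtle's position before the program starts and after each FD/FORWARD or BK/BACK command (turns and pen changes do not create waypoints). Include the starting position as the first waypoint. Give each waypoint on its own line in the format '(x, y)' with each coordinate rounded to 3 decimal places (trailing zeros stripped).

Executing turtle program step by step:
Start: pos=(0,0), heading=0, pen down
FD 3: (0,0) -> (3,0) [heading=0, draw]
BK 4: (3,0) -> (-1,0) [heading=0, draw]
LT 180: heading 0 -> 180
LT 135: heading 180 -> 315
FD 4: (-1,0) -> (1.828,-2.828) [heading=315, draw]
FD 6: (1.828,-2.828) -> (6.071,-7.071) [heading=315, draw]
FD 7: (6.071,-7.071) -> (11.021,-12.021) [heading=315, draw]
RT 90: heading 315 -> 225
Final: pos=(11.021,-12.021), heading=225, 5 segment(s) drawn
Waypoints (6 total):
(0, 0)
(3, 0)
(-1, 0)
(1.828, -2.828)
(6.071, -7.071)
(11.021, -12.021)

Answer: (0, 0)
(3, 0)
(-1, 0)
(1.828, -2.828)
(6.071, -7.071)
(11.021, -12.021)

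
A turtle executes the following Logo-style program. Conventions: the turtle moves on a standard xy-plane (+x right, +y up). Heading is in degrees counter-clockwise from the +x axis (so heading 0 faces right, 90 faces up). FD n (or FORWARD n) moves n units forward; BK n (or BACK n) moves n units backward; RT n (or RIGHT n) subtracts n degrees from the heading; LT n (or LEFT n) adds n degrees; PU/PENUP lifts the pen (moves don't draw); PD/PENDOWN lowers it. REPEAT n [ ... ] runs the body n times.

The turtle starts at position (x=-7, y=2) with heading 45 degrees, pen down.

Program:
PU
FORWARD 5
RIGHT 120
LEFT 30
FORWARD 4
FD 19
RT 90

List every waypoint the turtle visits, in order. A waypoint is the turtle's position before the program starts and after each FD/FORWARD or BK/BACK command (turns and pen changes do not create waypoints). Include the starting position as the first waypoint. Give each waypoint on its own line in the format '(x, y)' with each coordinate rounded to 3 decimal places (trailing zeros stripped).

Executing turtle program step by step:
Start: pos=(-7,2), heading=45, pen down
PU: pen up
FD 5: (-7,2) -> (-3.464,5.536) [heading=45, move]
RT 120: heading 45 -> 285
LT 30: heading 285 -> 315
FD 4: (-3.464,5.536) -> (-0.636,2.707) [heading=315, move]
FD 19: (-0.636,2.707) -> (12.799,-10.728) [heading=315, move]
RT 90: heading 315 -> 225
Final: pos=(12.799,-10.728), heading=225, 0 segment(s) drawn
Waypoints (4 total):
(-7, 2)
(-3.464, 5.536)
(-0.636, 2.707)
(12.799, -10.728)

Answer: (-7, 2)
(-3.464, 5.536)
(-0.636, 2.707)
(12.799, -10.728)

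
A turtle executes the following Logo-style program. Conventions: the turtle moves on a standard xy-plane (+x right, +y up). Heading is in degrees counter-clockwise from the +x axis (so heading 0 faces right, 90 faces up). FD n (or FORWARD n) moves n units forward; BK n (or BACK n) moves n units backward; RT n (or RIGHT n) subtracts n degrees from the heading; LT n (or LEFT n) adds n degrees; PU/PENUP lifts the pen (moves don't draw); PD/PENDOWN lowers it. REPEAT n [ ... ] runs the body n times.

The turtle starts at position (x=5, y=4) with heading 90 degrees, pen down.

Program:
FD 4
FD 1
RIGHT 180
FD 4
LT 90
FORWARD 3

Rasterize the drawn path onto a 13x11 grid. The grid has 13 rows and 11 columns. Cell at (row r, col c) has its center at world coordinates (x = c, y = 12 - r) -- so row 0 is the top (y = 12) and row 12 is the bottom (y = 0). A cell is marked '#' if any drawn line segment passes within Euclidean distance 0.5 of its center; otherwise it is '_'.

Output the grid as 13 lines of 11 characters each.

Answer: ___________
___________
___________
_____#_____
_____#_____
_____#_____
_____#_____
_____####__
_____#_____
___________
___________
___________
___________

Derivation:
Segment 0: (5,4) -> (5,8)
Segment 1: (5,8) -> (5,9)
Segment 2: (5,9) -> (5,5)
Segment 3: (5,5) -> (8,5)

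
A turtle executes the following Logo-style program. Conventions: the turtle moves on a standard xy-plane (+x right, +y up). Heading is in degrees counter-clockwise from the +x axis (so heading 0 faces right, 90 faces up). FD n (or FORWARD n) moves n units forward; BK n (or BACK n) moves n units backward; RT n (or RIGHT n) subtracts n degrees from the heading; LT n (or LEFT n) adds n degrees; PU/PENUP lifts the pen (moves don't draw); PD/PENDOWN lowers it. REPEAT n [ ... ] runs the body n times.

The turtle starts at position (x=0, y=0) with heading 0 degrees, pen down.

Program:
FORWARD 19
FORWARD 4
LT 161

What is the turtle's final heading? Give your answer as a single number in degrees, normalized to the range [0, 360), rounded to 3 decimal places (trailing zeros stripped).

Answer: 161

Derivation:
Executing turtle program step by step:
Start: pos=(0,0), heading=0, pen down
FD 19: (0,0) -> (19,0) [heading=0, draw]
FD 4: (19,0) -> (23,0) [heading=0, draw]
LT 161: heading 0 -> 161
Final: pos=(23,0), heading=161, 2 segment(s) drawn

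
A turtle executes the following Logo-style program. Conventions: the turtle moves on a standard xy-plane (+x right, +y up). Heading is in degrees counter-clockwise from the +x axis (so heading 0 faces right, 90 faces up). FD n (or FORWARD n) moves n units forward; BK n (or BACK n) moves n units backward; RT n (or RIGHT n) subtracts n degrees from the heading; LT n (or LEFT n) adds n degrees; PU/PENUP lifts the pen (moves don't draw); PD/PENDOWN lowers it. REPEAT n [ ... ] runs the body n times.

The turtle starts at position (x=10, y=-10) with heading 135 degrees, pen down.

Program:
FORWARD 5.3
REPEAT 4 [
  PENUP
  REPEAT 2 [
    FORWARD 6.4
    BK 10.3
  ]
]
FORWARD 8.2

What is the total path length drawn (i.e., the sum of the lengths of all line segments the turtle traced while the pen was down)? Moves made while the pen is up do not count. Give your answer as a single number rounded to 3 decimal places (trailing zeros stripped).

Executing turtle program step by step:
Start: pos=(10,-10), heading=135, pen down
FD 5.3: (10,-10) -> (6.252,-6.252) [heading=135, draw]
REPEAT 4 [
  -- iteration 1/4 --
  PU: pen up
  REPEAT 2 [
    -- iteration 1/2 --
    FD 6.4: (6.252,-6.252) -> (1.727,-1.727) [heading=135, move]
    BK 10.3: (1.727,-1.727) -> (9.01,-9.01) [heading=135, move]
    -- iteration 2/2 --
    FD 6.4: (9.01,-9.01) -> (4.485,-4.485) [heading=135, move]
    BK 10.3: (4.485,-4.485) -> (11.768,-11.768) [heading=135, move]
  ]
  -- iteration 2/4 --
  PU: pen up
  REPEAT 2 [
    -- iteration 1/2 --
    FD 6.4: (11.768,-11.768) -> (7.242,-7.242) [heading=135, move]
    BK 10.3: (7.242,-7.242) -> (14.525,-14.525) [heading=135, move]
    -- iteration 2/2 --
    FD 6.4: (14.525,-14.525) -> (10,-10) [heading=135, move]
    BK 10.3: (10,-10) -> (17.283,-17.283) [heading=135, move]
  ]
  -- iteration 3/4 --
  PU: pen up
  REPEAT 2 [
    -- iteration 1/2 --
    FD 6.4: (17.283,-17.283) -> (12.758,-12.758) [heading=135, move]
    BK 10.3: (12.758,-12.758) -> (20.041,-20.041) [heading=135, move]
    -- iteration 2/2 --
    FD 6.4: (20.041,-20.041) -> (15.515,-15.515) [heading=135, move]
    BK 10.3: (15.515,-15.515) -> (22.799,-22.799) [heading=135, move]
  ]
  -- iteration 4/4 --
  PU: pen up
  REPEAT 2 [
    -- iteration 1/2 --
    FD 6.4: (22.799,-22.799) -> (18.273,-18.273) [heading=135, move]
    BK 10.3: (18.273,-18.273) -> (25.556,-25.556) [heading=135, move]
    -- iteration 2/2 --
    FD 6.4: (25.556,-25.556) -> (21.031,-21.031) [heading=135, move]
    BK 10.3: (21.031,-21.031) -> (28.314,-28.314) [heading=135, move]
  ]
]
FD 8.2: (28.314,-28.314) -> (22.516,-22.516) [heading=135, move]
Final: pos=(22.516,-22.516), heading=135, 1 segment(s) drawn

Segment lengths:
  seg 1: (10,-10) -> (6.252,-6.252), length = 5.3
Total = 5.3

Answer: 5.3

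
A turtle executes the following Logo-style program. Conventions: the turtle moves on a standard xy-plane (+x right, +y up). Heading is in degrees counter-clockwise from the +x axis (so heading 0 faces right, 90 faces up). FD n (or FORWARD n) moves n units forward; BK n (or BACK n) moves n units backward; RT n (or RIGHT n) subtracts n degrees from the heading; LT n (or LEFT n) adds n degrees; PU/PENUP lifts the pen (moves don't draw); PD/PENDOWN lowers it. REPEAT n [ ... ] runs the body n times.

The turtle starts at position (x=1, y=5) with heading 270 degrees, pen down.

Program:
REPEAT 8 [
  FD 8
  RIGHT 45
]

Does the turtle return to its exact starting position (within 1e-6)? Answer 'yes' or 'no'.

Executing turtle program step by step:
Start: pos=(1,5), heading=270, pen down
REPEAT 8 [
  -- iteration 1/8 --
  FD 8: (1,5) -> (1,-3) [heading=270, draw]
  RT 45: heading 270 -> 225
  -- iteration 2/8 --
  FD 8: (1,-3) -> (-4.657,-8.657) [heading=225, draw]
  RT 45: heading 225 -> 180
  -- iteration 3/8 --
  FD 8: (-4.657,-8.657) -> (-12.657,-8.657) [heading=180, draw]
  RT 45: heading 180 -> 135
  -- iteration 4/8 --
  FD 8: (-12.657,-8.657) -> (-18.314,-3) [heading=135, draw]
  RT 45: heading 135 -> 90
  -- iteration 5/8 --
  FD 8: (-18.314,-3) -> (-18.314,5) [heading=90, draw]
  RT 45: heading 90 -> 45
  -- iteration 6/8 --
  FD 8: (-18.314,5) -> (-12.657,10.657) [heading=45, draw]
  RT 45: heading 45 -> 0
  -- iteration 7/8 --
  FD 8: (-12.657,10.657) -> (-4.657,10.657) [heading=0, draw]
  RT 45: heading 0 -> 315
  -- iteration 8/8 --
  FD 8: (-4.657,10.657) -> (1,5) [heading=315, draw]
  RT 45: heading 315 -> 270
]
Final: pos=(1,5), heading=270, 8 segment(s) drawn

Start position: (1, 5)
Final position: (1, 5)
Distance = 0; < 1e-6 -> CLOSED

Answer: yes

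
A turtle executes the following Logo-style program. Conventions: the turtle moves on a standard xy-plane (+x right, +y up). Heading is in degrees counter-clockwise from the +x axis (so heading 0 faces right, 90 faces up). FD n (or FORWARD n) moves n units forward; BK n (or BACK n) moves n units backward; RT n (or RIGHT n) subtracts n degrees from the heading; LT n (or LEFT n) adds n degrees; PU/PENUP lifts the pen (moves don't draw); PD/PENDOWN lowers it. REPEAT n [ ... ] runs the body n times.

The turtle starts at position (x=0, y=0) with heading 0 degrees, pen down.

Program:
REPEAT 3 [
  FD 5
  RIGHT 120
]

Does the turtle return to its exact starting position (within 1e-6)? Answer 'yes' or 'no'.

Answer: yes

Derivation:
Executing turtle program step by step:
Start: pos=(0,0), heading=0, pen down
REPEAT 3 [
  -- iteration 1/3 --
  FD 5: (0,0) -> (5,0) [heading=0, draw]
  RT 120: heading 0 -> 240
  -- iteration 2/3 --
  FD 5: (5,0) -> (2.5,-4.33) [heading=240, draw]
  RT 120: heading 240 -> 120
  -- iteration 3/3 --
  FD 5: (2.5,-4.33) -> (0,0) [heading=120, draw]
  RT 120: heading 120 -> 0
]
Final: pos=(0,0), heading=0, 3 segment(s) drawn

Start position: (0, 0)
Final position: (0, 0)
Distance = 0; < 1e-6 -> CLOSED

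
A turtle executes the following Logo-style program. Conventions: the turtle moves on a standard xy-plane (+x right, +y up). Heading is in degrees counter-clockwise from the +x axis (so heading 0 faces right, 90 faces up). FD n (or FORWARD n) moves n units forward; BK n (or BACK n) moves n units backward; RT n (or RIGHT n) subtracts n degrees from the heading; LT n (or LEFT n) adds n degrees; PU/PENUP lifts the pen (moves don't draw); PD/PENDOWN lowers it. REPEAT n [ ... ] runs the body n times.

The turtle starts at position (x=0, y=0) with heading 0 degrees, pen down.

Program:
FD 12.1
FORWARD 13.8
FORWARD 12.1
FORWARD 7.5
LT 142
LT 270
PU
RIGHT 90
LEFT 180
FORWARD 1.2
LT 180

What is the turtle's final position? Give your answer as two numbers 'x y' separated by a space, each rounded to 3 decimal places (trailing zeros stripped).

Answer: 44.554 0.739

Derivation:
Executing turtle program step by step:
Start: pos=(0,0), heading=0, pen down
FD 12.1: (0,0) -> (12.1,0) [heading=0, draw]
FD 13.8: (12.1,0) -> (25.9,0) [heading=0, draw]
FD 12.1: (25.9,0) -> (38,0) [heading=0, draw]
FD 7.5: (38,0) -> (45.5,0) [heading=0, draw]
LT 142: heading 0 -> 142
LT 270: heading 142 -> 52
PU: pen up
RT 90: heading 52 -> 322
LT 180: heading 322 -> 142
FD 1.2: (45.5,0) -> (44.554,0.739) [heading=142, move]
LT 180: heading 142 -> 322
Final: pos=(44.554,0.739), heading=322, 4 segment(s) drawn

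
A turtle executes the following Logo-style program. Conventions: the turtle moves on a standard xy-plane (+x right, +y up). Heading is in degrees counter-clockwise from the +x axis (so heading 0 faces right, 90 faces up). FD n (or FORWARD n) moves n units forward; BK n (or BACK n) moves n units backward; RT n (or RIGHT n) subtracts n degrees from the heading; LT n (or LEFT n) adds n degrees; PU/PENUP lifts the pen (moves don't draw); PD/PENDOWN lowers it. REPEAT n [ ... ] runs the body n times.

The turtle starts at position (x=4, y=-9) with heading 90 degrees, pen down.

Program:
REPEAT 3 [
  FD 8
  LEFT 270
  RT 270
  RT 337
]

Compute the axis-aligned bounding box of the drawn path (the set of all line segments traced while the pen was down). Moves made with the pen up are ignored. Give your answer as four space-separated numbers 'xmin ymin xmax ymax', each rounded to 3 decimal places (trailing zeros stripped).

Executing turtle program step by step:
Start: pos=(4,-9), heading=90, pen down
REPEAT 3 [
  -- iteration 1/3 --
  FD 8: (4,-9) -> (4,-1) [heading=90, draw]
  LT 270: heading 90 -> 0
  RT 270: heading 0 -> 90
  RT 337: heading 90 -> 113
  -- iteration 2/3 --
  FD 8: (4,-1) -> (0.874,6.364) [heading=113, draw]
  LT 270: heading 113 -> 23
  RT 270: heading 23 -> 113
  RT 337: heading 113 -> 136
  -- iteration 3/3 --
  FD 8: (0.874,6.364) -> (-4.881,11.921) [heading=136, draw]
  LT 270: heading 136 -> 46
  RT 270: heading 46 -> 136
  RT 337: heading 136 -> 159
]
Final: pos=(-4.881,11.921), heading=159, 3 segment(s) drawn

Segment endpoints: x in {-4.881, 0.874, 4, 4}, y in {-9, -1, 6.364, 11.921}
xmin=-4.881, ymin=-9, xmax=4, ymax=11.921

Answer: -4.881 -9 4 11.921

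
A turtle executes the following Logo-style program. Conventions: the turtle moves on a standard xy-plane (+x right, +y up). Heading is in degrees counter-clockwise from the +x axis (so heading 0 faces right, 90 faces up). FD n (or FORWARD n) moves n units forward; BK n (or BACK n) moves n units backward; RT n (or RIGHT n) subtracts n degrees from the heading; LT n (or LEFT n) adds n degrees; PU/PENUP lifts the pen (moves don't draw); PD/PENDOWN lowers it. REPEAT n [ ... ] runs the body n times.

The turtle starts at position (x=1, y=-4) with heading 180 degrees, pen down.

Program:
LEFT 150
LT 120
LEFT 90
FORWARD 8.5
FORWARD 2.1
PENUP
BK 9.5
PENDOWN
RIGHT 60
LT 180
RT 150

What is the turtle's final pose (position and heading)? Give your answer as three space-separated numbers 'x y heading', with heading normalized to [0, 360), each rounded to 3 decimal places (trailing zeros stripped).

Executing turtle program step by step:
Start: pos=(1,-4), heading=180, pen down
LT 150: heading 180 -> 330
LT 120: heading 330 -> 90
LT 90: heading 90 -> 180
FD 8.5: (1,-4) -> (-7.5,-4) [heading=180, draw]
FD 2.1: (-7.5,-4) -> (-9.6,-4) [heading=180, draw]
PU: pen up
BK 9.5: (-9.6,-4) -> (-0.1,-4) [heading=180, move]
PD: pen down
RT 60: heading 180 -> 120
LT 180: heading 120 -> 300
RT 150: heading 300 -> 150
Final: pos=(-0.1,-4), heading=150, 2 segment(s) drawn

Answer: -0.1 -4 150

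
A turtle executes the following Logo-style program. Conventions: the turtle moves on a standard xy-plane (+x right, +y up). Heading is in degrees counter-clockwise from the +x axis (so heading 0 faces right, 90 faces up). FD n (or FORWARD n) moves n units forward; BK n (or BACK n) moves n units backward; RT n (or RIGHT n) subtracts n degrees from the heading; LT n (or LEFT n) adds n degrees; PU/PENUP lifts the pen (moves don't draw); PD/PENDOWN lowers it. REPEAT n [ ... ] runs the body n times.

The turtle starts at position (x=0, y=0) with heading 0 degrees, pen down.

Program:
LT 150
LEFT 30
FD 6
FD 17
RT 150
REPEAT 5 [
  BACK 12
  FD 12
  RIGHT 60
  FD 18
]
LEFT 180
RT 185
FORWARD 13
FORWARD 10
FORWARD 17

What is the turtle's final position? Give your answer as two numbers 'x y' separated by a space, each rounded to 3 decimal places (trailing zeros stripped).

Executing turtle program step by step:
Start: pos=(0,0), heading=0, pen down
LT 150: heading 0 -> 150
LT 30: heading 150 -> 180
FD 6: (0,0) -> (-6,0) [heading=180, draw]
FD 17: (-6,0) -> (-23,0) [heading=180, draw]
RT 150: heading 180 -> 30
REPEAT 5 [
  -- iteration 1/5 --
  BK 12: (-23,0) -> (-33.392,-6) [heading=30, draw]
  FD 12: (-33.392,-6) -> (-23,0) [heading=30, draw]
  RT 60: heading 30 -> 330
  FD 18: (-23,0) -> (-7.412,-9) [heading=330, draw]
  -- iteration 2/5 --
  BK 12: (-7.412,-9) -> (-17.804,-3) [heading=330, draw]
  FD 12: (-17.804,-3) -> (-7.412,-9) [heading=330, draw]
  RT 60: heading 330 -> 270
  FD 18: (-7.412,-9) -> (-7.412,-27) [heading=270, draw]
  -- iteration 3/5 --
  BK 12: (-7.412,-27) -> (-7.412,-15) [heading=270, draw]
  FD 12: (-7.412,-15) -> (-7.412,-27) [heading=270, draw]
  RT 60: heading 270 -> 210
  FD 18: (-7.412,-27) -> (-23,-36) [heading=210, draw]
  -- iteration 4/5 --
  BK 12: (-23,-36) -> (-12.608,-30) [heading=210, draw]
  FD 12: (-12.608,-30) -> (-23,-36) [heading=210, draw]
  RT 60: heading 210 -> 150
  FD 18: (-23,-36) -> (-38.588,-27) [heading=150, draw]
  -- iteration 5/5 --
  BK 12: (-38.588,-27) -> (-28.196,-33) [heading=150, draw]
  FD 12: (-28.196,-33) -> (-38.588,-27) [heading=150, draw]
  RT 60: heading 150 -> 90
  FD 18: (-38.588,-27) -> (-38.588,-9) [heading=90, draw]
]
LT 180: heading 90 -> 270
RT 185: heading 270 -> 85
FD 13: (-38.588,-9) -> (-37.455,3.951) [heading=85, draw]
FD 10: (-37.455,3.951) -> (-36.584,13.912) [heading=85, draw]
FD 17: (-36.584,13.912) -> (-35.102,30.848) [heading=85, draw]
Final: pos=(-35.102,30.848), heading=85, 20 segment(s) drawn

Answer: -35.102 30.848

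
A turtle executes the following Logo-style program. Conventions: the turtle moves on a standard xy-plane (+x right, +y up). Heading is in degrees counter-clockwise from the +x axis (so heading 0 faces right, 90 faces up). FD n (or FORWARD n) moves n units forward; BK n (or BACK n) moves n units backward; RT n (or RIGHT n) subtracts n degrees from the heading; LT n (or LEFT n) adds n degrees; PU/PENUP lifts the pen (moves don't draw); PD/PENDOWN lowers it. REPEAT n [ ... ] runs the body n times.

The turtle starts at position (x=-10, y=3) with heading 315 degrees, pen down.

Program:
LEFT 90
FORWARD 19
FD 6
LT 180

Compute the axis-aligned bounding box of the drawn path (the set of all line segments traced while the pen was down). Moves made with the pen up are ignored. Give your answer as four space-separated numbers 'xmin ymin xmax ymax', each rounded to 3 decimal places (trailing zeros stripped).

Executing turtle program step by step:
Start: pos=(-10,3), heading=315, pen down
LT 90: heading 315 -> 45
FD 19: (-10,3) -> (3.435,16.435) [heading=45, draw]
FD 6: (3.435,16.435) -> (7.678,20.678) [heading=45, draw]
LT 180: heading 45 -> 225
Final: pos=(7.678,20.678), heading=225, 2 segment(s) drawn

Segment endpoints: x in {-10, 3.435, 7.678}, y in {3, 16.435, 20.678}
xmin=-10, ymin=3, xmax=7.678, ymax=20.678

Answer: -10 3 7.678 20.678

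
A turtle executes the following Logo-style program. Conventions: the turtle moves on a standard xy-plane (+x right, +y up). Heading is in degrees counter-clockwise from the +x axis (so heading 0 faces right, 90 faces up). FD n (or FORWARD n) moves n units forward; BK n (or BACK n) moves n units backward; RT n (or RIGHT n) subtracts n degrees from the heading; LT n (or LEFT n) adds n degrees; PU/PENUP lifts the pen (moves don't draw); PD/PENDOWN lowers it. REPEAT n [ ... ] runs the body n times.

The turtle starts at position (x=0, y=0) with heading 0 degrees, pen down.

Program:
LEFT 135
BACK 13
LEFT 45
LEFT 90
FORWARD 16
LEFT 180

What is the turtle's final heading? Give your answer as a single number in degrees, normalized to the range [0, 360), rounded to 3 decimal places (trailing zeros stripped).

Answer: 90

Derivation:
Executing turtle program step by step:
Start: pos=(0,0), heading=0, pen down
LT 135: heading 0 -> 135
BK 13: (0,0) -> (9.192,-9.192) [heading=135, draw]
LT 45: heading 135 -> 180
LT 90: heading 180 -> 270
FD 16: (9.192,-9.192) -> (9.192,-25.192) [heading=270, draw]
LT 180: heading 270 -> 90
Final: pos=(9.192,-25.192), heading=90, 2 segment(s) drawn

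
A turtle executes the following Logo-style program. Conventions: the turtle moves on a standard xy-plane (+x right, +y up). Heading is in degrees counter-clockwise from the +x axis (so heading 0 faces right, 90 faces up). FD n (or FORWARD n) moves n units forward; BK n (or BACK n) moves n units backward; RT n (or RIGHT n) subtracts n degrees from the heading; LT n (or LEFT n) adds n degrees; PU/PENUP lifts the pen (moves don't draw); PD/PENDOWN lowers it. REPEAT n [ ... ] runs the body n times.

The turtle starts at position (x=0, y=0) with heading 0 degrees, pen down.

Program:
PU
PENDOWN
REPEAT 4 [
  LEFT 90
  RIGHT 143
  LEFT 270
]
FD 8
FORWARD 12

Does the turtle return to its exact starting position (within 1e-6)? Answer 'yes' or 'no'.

Executing turtle program step by step:
Start: pos=(0,0), heading=0, pen down
PU: pen up
PD: pen down
REPEAT 4 [
  -- iteration 1/4 --
  LT 90: heading 0 -> 90
  RT 143: heading 90 -> 307
  LT 270: heading 307 -> 217
  -- iteration 2/4 --
  LT 90: heading 217 -> 307
  RT 143: heading 307 -> 164
  LT 270: heading 164 -> 74
  -- iteration 3/4 --
  LT 90: heading 74 -> 164
  RT 143: heading 164 -> 21
  LT 270: heading 21 -> 291
  -- iteration 4/4 --
  LT 90: heading 291 -> 21
  RT 143: heading 21 -> 238
  LT 270: heading 238 -> 148
]
FD 8: (0,0) -> (-6.784,4.239) [heading=148, draw]
FD 12: (-6.784,4.239) -> (-16.961,10.598) [heading=148, draw]
Final: pos=(-16.961,10.598), heading=148, 2 segment(s) drawn

Start position: (0, 0)
Final position: (-16.961, 10.598)
Distance = 20; >= 1e-6 -> NOT closed

Answer: no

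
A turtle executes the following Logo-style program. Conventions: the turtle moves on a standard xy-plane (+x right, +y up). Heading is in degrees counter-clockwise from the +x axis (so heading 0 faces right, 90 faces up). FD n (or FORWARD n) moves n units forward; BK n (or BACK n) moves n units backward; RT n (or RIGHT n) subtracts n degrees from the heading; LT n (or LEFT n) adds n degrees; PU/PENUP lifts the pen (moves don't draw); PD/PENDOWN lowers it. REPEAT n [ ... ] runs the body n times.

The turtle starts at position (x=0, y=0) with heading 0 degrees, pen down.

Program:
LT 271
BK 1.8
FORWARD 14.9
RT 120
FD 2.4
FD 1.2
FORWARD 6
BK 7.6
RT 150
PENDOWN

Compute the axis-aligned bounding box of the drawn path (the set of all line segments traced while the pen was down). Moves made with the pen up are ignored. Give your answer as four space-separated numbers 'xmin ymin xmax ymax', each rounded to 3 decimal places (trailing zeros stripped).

Executing turtle program step by step:
Start: pos=(0,0), heading=0, pen down
LT 271: heading 0 -> 271
BK 1.8: (0,0) -> (-0.031,1.8) [heading=271, draw]
FD 14.9: (-0.031,1.8) -> (0.229,-13.098) [heading=271, draw]
RT 120: heading 271 -> 151
FD 2.4: (0.229,-13.098) -> (-1.87,-11.934) [heading=151, draw]
FD 1.2: (-1.87,-11.934) -> (-2.92,-11.353) [heading=151, draw]
FD 6: (-2.92,-11.353) -> (-8.168,-8.444) [heading=151, draw]
BK 7.6: (-8.168,-8.444) -> (-1.521,-12.128) [heading=151, draw]
RT 150: heading 151 -> 1
PD: pen down
Final: pos=(-1.521,-12.128), heading=1, 6 segment(s) drawn

Segment endpoints: x in {-8.168, -2.92, -1.87, -1.521, -0.031, 0, 0.229}, y in {-13.098, -12.128, -11.934, -11.353, -8.444, 0, 1.8}
xmin=-8.168, ymin=-13.098, xmax=0.229, ymax=1.8

Answer: -8.168 -13.098 0.229 1.8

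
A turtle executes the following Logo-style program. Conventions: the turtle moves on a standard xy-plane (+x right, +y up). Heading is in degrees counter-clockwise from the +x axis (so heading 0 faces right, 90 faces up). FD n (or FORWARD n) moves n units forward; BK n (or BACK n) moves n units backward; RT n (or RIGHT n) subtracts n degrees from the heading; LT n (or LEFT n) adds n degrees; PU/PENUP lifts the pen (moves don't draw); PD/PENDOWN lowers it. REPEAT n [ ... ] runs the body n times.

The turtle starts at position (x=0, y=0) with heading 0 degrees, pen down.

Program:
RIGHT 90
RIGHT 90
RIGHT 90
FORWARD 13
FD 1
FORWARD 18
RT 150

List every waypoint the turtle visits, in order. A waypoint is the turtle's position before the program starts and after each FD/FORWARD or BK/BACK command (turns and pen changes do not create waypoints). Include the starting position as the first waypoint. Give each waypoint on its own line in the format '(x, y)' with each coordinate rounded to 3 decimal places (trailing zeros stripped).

Answer: (0, 0)
(0, 13)
(0, 14)
(0, 32)

Derivation:
Executing turtle program step by step:
Start: pos=(0,0), heading=0, pen down
RT 90: heading 0 -> 270
RT 90: heading 270 -> 180
RT 90: heading 180 -> 90
FD 13: (0,0) -> (0,13) [heading=90, draw]
FD 1: (0,13) -> (0,14) [heading=90, draw]
FD 18: (0,14) -> (0,32) [heading=90, draw]
RT 150: heading 90 -> 300
Final: pos=(0,32), heading=300, 3 segment(s) drawn
Waypoints (4 total):
(0, 0)
(0, 13)
(0, 14)
(0, 32)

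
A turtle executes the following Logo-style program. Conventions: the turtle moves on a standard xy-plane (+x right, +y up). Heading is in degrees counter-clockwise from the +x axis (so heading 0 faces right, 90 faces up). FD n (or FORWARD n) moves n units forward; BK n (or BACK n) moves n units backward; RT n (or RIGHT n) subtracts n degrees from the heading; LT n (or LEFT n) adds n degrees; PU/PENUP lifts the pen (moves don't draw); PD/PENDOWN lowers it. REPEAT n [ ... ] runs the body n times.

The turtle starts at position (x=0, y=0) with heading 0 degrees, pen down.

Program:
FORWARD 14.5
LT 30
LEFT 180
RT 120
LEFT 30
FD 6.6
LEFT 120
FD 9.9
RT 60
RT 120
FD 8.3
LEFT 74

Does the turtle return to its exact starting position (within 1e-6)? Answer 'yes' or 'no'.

Executing turtle program step by step:
Start: pos=(0,0), heading=0, pen down
FD 14.5: (0,0) -> (14.5,0) [heading=0, draw]
LT 30: heading 0 -> 30
LT 180: heading 30 -> 210
RT 120: heading 210 -> 90
LT 30: heading 90 -> 120
FD 6.6: (14.5,0) -> (11.2,5.716) [heading=120, draw]
LT 120: heading 120 -> 240
FD 9.9: (11.2,5.716) -> (6.25,-2.858) [heading=240, draw]
RT 60: heading 240 -> 180
RT 120: heading 180 -> 60
FD 8.3: (6.25,-2.858) -> (10.4,4.33) [heading=60, draw]
LT 74: heading 60 -> 134
Final: pos=(10.4,4.33), heading=134, 4 segment(s) drawn

Start position: (0, 0)
Final position: (10.4, 4.33)
Distance = 11.265; >= 1e-6 -> NOT closed

Answer: no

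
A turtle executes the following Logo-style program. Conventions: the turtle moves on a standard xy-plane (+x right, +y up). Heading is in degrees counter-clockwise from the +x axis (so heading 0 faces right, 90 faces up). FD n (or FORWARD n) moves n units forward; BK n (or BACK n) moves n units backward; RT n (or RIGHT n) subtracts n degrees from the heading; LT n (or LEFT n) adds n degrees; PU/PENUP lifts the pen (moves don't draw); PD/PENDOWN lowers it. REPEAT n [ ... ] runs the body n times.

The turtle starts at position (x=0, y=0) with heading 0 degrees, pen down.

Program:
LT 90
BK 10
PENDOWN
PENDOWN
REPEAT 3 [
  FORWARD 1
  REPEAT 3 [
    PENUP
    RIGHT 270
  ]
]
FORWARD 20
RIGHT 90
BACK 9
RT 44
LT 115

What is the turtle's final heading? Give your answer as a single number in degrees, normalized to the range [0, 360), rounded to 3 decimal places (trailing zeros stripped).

Executing turtle program step by step:
Start: pos=(0,0), heading=0, pen down
LT 90: heading 0 -> 90
BK 10: (0,0) -> (0,-10) [heading=90, draw]
PD: pen down
PD: pen down
REPEAT 3 [
  -- iteration 1/3 --
  FD 1: (0,-10) -> (0,-9) [heading=90, draw]
  REPEAT 3 [
    -- iteration 1/3 --
    PU: pen up
    RT 270: heading 90 -> 180
    -- iteration 2/3 --
    PU: pen up
    RT 270: heading 180 -> 270
    -- iteration 3/3 --
    PU: pen up
    RT 270: heading 270 -> 0
  ]
  -- iteration 2/3 --
  FD 1: (0,-9) -> (1,-9) [heading=0, move]
  REPEAT 3 [
    -- iteration 1/3 --
    PU: pen up
    RT 270: heading 0 -> 90
    -- iteration 2/3 --
    PU: pen up
    RT 270: heading 90 -> 180
    -- iteration 3/3 --
    PU: pen up
    RT 270: heading 180 -> 270
  ]
  -- iteration 3/3 --
  FD 1: (1,-9) -> (1,-10) [heading=270, move]
  REPEAT 3 [
    -- iteration 1/3 --
    PU: pen up
    RT 270: heading 270 -> 0
    -- iteration 2/3 --
    PU: pen up
    RT 270: heading 0 -> 90
    -- iteration 3/3 --
    PU: pen up
    RT 270: heading 90 -> 180
  ]
]
FD 20: (1,-10) -> (-19,-10) [heading=180, move]
RT 90: heading 180 -> 90
BK 9: (-19,-10) -> (-19,-19) [heading=90, move]
RT 44: heading 90 -> 46
LT 115: heading 46 -> 161
Final: pos=(-19,-19), heading=161, 2 segment(s) drawn

Answer: 161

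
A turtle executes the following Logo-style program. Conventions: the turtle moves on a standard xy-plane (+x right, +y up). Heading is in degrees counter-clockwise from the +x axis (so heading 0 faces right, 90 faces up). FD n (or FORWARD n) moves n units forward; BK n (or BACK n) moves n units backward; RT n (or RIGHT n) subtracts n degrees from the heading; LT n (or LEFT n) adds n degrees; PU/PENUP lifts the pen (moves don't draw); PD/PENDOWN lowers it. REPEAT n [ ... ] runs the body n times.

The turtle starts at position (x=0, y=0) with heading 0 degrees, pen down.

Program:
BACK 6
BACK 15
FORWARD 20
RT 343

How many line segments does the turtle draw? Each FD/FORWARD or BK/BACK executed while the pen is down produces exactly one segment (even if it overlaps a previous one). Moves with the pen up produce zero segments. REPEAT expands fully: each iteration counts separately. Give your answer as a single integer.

Executing turtle program step by step:
Start: pos=(0,0), heading=0, pen down
BK 6: (0,0) -> (-6,0) [heading=0, draw]
BK 15: (-6,0) -> (-21,0) [heading=0, draw]
FD 20: (-21,0) -> (-1,0) [heading=0, draw]
RT 343: heading 0 -> 17
Final: pos=(-1,0), heading=17, 3 segment(s) drawn
Segments drawn: 3

Answer: 3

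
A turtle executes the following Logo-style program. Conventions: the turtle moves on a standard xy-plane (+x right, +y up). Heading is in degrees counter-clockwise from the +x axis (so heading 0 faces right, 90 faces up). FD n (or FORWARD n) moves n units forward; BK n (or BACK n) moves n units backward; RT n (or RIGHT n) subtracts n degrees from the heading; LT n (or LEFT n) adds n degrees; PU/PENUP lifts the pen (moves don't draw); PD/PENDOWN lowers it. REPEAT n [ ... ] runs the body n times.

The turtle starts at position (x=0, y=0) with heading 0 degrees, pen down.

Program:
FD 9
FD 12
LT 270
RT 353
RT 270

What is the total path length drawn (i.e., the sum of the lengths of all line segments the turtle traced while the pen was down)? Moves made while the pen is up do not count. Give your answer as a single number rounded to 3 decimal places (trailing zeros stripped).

Executing turtle program step by step:
Start: pos=(0,0), heading=0, pen down
FD 9: (0,0) -> (9,0) [heading=0, draw]
FD 12: (9,0) -> (21,0) [heading=0, draw]
LT 270: heading 0 -> 270
RT 353: heading 270 -> 277
RT 270: heading 277 -> 7
Final: pos=(21,0), heading=7, 2 segment(s) drawn

Segment lengths:
  seg 1: (0,0) -> (9,0), length = 9
  seg 2: (9,0) -> (21,0), length = 12
Total = 21

Answer: 21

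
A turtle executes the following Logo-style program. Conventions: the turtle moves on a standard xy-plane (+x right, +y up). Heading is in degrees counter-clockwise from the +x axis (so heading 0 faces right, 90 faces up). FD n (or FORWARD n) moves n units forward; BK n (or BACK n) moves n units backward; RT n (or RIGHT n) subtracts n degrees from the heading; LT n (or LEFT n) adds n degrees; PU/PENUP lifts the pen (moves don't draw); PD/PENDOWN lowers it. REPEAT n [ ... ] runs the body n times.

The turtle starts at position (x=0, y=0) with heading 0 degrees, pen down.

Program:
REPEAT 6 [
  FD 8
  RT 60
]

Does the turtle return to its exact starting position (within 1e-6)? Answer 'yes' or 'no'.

Executing turtle program step by step:
Start: pos=(0,0), heading=0, pen down
REPEAT 6 [
  -- iteration 1/6 --
  FD 8: (0,0) -> (8,0) [heading=0, draw]
  RT 60: heading 0 -> 300
  -- iteration 2/6 --
  FD 8: (8,0) -> (12,-6.928) [heading=300, draw]
  RT 60: heading 300 -> 240
  -- iteration 3/6 --
  FD 8: (12,-6.928) -> (8,-13.856) [heading=240, draw]
  RT 60: heading 240 -> 180
  -- iteration 4/6 --
  FD 8: (8,-13.856) -> (0,-13.856) [heading=180, draw]
  RT 60: heading 180 -> 120
  -- iteration 5/6 --
  FD 8: (0,-13.856) -> (-4,-6.928) [heading=120, draw]
  RT 60: heading 120 -> 60
  -- iteration 6/6 --
  FD 8: (-4,-6.928) -> (0,0) [heading=60, draw]
  RT 60: heading 60 -> 0
]
Final: pos=(0,0), heading=0, 6 segment(s) drawn

Start position: (0, 0)
Final position: (0, 0)
Distance = 0; < 1e-6 -> CLOSED

Answer: yes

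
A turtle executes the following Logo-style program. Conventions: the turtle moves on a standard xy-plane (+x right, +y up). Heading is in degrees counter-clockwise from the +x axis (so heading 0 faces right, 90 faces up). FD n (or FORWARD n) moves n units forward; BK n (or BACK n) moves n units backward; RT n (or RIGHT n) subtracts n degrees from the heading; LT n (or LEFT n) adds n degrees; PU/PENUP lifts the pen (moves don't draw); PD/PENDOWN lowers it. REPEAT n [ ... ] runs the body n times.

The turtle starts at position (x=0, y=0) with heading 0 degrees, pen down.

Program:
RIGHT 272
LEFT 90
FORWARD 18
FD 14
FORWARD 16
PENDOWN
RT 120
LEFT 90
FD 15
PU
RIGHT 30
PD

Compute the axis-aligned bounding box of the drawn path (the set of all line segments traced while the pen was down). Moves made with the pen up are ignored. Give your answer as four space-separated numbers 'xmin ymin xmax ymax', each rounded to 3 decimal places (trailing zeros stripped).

Answer: -60.691 0 0 9.624

Derivation:
Executing turtle program step by step:
Start: pos=(0,0), heading=0, pen down
RT 272: heading 0 -> 88
LT 90: heading 88 -> 178
FD 18: (0,0) -> (-17.989,0.628) [heading=178, draw]
FD 14: (-17.989,0.628) -> (-31.981,1.117) [heading=178, draw]
FD 16: (-31.981,1.117) -> (-47.971,1.675) [heading=178, draw]
PD: pen down
RT 120: heading 178 -> 58
LT 90: heading 58 -> 148
FD 15: (-47.971,1.675) -> (-60.691,9.624) [heading=148, draw]
PU: pen up
RT 30: heading 148 -> 118
PD: pen down
Final: pos=(-60.691,9.624), heading=118, 4 segment(s) drawn

Segment endpoints: x in {-60.691, -47.971, -31.981, -17.989, 0}, y in {0, 0.628, 1.117, 1.675, 9.624}
xmin=-60.691, ymin=0, xmax=0, ymax=9.624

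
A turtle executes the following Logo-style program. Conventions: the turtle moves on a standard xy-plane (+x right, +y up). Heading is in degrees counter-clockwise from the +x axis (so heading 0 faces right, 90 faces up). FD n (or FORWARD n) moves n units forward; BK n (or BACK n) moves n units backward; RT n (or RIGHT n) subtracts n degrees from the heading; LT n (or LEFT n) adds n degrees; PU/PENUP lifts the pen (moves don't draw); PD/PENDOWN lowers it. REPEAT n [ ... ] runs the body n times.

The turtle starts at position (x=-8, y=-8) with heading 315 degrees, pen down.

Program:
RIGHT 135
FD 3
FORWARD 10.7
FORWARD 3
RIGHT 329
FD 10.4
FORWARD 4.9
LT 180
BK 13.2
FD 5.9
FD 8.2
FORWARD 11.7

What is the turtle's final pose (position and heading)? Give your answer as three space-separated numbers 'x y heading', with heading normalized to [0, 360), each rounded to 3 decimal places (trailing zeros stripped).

Answer: -27.014 -9.391 31

Derivation:
Executing turtle program step by step:
Start: pos=(-8,-8), heading=315, pen down
RT 135: heading 315 -> 180
FD 3: (-8,-8) -> (-11,-8) [heading=180, draw]
FD 10.7: (-11,-8) -> (-21.7,-8) [heading=180, draw]
FD 3: (-21.7,-8) -> (-24.7,-8) [heading=180, draw]
RT 329: heading 180 -> 211
FD 10.4: (-24.7,-8) -> (-33.615,-13.356) [heading=211, draw]
FD 4.9: (-33.615,-13.356) -> (-37.815,-15.88) [heading=211, draw]
LT 180: heading 211 -> 31
BK 13.2: (-37.815,-15.88) -> (-49.129,-22.679) [heading=31, draw]
FD 5.9: (-49.129,-22.679) -> (-44.072,-19.64) [heading=31, draw]
FD 8.2: (-44.072,-19.64) -> (-37.043,-15.417) [heading=31, draw]
FD 11.7: (-37.043,-15.417) -> (-27.014,-9.391) [heading=31, draw]
Final: pos=(-27.014,-9.391), heading=31, 9 segment(s) drawn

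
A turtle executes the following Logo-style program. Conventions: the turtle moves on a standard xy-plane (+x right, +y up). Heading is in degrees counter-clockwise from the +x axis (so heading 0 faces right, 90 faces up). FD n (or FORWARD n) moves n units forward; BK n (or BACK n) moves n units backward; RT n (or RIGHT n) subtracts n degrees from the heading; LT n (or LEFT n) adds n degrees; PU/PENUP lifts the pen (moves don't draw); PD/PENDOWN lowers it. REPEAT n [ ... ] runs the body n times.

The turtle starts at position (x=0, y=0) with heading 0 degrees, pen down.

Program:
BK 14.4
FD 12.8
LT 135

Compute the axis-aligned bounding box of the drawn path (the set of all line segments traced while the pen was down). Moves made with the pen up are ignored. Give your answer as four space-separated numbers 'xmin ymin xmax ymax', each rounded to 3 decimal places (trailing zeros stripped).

Answer: -14.4 0 0 0

Derivation:
Executing turtle program step by step:
Start: pos=(0,0), heading=0, pen down
BK 14.4: (0,0) -> (-14.4,0) [heading=0, draw]
FD 12.8: (-14.4,0) -> (-1.6,0) [heading=0, draw]
LT 135: heading 0 -> 135
Final: pos=(-1.6,0), heading=135, 2 segment(s) drawn

Segment endpoints: x in {-14.4, -1.6, 0}, y in {0}
xmin=-14.4, ymin=0, xmax=0, ymax=0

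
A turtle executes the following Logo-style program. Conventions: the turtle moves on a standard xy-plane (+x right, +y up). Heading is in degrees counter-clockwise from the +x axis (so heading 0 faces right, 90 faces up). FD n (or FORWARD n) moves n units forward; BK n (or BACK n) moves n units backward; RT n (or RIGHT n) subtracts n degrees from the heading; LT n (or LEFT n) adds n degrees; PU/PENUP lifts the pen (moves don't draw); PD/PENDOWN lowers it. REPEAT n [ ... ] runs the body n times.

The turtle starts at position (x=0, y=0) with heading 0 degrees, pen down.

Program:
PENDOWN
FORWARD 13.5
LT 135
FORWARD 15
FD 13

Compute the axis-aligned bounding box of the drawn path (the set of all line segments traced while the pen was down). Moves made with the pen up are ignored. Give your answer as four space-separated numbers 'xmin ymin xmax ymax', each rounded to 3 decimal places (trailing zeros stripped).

Answer: -6.299 0 13.5 19.799

Derivation:
Executing turtle program step by step:
Start: pos=(0,0), heading=0, pen down
PD: pen down
FD 13.5: (0,0) -> (13.5,0) [heading=0, draw]
LT 135: heading 0 -> 135
FD 15: (13.5,0) -> (2.893,10.607) [heading=135, draw]
FD 13: (2.893,10.607) -> (-6.299,19.799) [heading=135, draw]
Final: pos=(-6.299,19.799), heading=135, 3 segment(s) drawn

Segment endpoints: x in {-6.299, 0, 2.893, 13.5}, y in {0, 10.607, 19.799}
xmin=-6.299, ymin=0, xmax=13.5, ymax=19.799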